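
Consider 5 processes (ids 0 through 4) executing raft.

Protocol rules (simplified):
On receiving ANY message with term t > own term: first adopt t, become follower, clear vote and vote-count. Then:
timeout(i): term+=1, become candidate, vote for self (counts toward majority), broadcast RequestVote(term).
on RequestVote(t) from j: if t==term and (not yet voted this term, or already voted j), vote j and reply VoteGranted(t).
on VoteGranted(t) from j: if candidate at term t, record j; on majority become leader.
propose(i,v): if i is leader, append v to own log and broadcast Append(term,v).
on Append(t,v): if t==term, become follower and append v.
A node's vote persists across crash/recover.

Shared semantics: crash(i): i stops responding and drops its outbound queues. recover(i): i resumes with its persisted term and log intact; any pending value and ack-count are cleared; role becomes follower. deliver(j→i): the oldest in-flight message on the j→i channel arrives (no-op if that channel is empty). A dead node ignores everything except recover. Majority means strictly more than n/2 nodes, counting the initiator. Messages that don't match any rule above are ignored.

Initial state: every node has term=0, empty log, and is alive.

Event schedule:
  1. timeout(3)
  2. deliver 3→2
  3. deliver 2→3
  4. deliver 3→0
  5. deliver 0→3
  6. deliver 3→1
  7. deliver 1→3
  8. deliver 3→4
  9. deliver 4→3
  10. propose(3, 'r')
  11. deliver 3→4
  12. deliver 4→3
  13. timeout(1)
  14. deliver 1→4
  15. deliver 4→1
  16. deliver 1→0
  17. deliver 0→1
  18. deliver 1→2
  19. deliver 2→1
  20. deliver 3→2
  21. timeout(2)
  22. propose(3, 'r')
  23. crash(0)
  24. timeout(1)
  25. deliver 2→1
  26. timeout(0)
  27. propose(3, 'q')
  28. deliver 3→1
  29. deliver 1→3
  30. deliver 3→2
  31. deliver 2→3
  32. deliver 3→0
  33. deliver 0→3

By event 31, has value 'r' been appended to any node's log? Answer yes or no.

1. timeout(3):  <3:cand t1 ->
2. deliver 3→2:  <2:foll t1 ->
3. deliver 2→3:  nop
4. deliver 3→0:  <0:foll t1 ->
5. deliver 0→3:  <3:lead t1 ->
6. deliver 3→1:  <1:foll t1 ->
7. deliver 1→3:  nop
8. deliver 3→4:  <4:foll t1 ->
9. deliver 4→3:  nop
10. propose(3,'r'):  <3:lead t1 r>
11. deliver 3→4:  <4:foll t1 r>
12. deliver 4→3:  nop
13. timeout(1):  <1:cand t2 ->
14. deliver 1→4:  <4:foll t2 r>
15. deliver 4→1:  nop
16. deliver 1→0:  <0:foll t2 ->
17. deliver 0→1:  <1:lead t2 ->
18. deliver 1→2:  <2:foll t2 ->
19. deliver 2→1:  nop
20. deliver 3→2:  nop
21. timeout(2):  <2:cand t3 ->
22. propose(3,'r'):  <3:lead t1 r,r>
23. crash(0):  <0:✗foll t2 ->
24. timeout(1):  <1:cand t3 ->
25. deliver 2→1:  nop
26. timeout(0):  nop
27. propose(3,'q'):  <3:lead t1 r,r,q>
28. deliver 3→1:  nop
29. deliver 1→3:  <3:foll t2 r,r,q>
30. deliver 3→2:  nop
31. deliver 2→3:  <3:foll t3 r,r,q>

yes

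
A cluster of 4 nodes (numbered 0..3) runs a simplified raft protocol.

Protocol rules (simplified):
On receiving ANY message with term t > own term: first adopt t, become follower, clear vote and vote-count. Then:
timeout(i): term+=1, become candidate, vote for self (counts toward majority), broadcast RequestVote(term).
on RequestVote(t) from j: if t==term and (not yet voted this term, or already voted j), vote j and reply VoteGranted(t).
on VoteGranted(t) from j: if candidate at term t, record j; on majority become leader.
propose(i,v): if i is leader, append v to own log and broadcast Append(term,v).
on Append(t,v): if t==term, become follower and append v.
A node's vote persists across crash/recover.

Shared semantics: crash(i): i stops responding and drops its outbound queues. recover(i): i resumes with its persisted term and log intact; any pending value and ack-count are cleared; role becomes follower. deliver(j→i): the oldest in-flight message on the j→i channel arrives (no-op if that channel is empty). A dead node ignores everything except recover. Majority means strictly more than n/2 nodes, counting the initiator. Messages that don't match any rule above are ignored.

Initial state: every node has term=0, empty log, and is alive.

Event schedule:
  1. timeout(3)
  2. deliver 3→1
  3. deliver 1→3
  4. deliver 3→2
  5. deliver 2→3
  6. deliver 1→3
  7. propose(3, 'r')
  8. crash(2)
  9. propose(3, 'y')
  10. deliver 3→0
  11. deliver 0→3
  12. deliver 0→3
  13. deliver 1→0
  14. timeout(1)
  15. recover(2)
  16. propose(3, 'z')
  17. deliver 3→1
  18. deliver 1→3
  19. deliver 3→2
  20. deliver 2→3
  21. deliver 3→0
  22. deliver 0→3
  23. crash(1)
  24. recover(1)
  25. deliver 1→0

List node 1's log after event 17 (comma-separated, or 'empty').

empty

step 1 timeout(3): 3={cand,t=1,log=-}
step 2 deliver 3→1: 1={foll,t=1,log=-}
step 3 deliver 1→3: —
step 4 deliver 3→2: 2={foll,t=1,log=-}
step 5 deliver 2→3: 3={lead,t=1,log=-}
step 6 deliver 1→3: —
step 7 propose(3,'r'): 3={lead,t=1,log=r}
step 8 crash(2): 2={✗foll,t=1,log=-}
step 9 propose(3,'y'): 3={lead,t=1,log=r,y}
step 10 deliver 3→0: 0={foll,t=1,log=-}
step 11 deliver 0→3: —
step 12 deliver 0→3: —
step 13 deliver 1→0: —
step 14 timeout(1): 1={cand,t=2,log=-}
step 15 recover(2): 2={foll,t=1,log=-}
step 16 propose(3,'z'): 3={lead,t=1,log=r,y,z}
step 17 deliver 3→1: —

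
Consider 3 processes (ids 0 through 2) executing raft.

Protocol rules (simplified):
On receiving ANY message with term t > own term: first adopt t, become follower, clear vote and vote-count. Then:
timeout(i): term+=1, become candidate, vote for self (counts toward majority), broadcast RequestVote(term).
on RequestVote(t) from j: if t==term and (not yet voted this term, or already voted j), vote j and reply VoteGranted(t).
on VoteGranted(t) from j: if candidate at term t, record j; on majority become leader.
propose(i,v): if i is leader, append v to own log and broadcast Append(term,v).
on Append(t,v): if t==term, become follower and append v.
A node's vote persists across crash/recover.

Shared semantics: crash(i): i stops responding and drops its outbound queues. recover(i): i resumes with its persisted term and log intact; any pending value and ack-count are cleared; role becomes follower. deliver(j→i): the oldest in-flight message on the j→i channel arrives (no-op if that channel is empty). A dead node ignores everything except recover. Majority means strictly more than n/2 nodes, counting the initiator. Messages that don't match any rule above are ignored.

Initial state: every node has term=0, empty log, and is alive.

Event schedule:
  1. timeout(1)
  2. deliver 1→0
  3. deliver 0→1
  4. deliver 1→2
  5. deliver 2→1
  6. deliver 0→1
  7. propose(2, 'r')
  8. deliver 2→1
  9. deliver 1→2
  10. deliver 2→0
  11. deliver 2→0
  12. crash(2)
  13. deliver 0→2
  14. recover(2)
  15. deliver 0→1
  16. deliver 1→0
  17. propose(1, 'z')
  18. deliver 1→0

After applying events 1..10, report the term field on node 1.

1

step 1 timeout(1): 1={cand,t=1,log=-}
step 2 deliver 1→0: 0={foll,t=1,log=-}
step 3 deliver 0→1: 1={lead,t=1,log=-}
step 4 deliver 1→2: 2={foll,t=1,log=-}
step 5 deliver 2→1: —
step 6 deliver 0→1: —
step 7 propose(2,'r'): —
step 8 deliver 2→1: —
step 9 deliver 1→2: —
step 10 deliver 2→0: —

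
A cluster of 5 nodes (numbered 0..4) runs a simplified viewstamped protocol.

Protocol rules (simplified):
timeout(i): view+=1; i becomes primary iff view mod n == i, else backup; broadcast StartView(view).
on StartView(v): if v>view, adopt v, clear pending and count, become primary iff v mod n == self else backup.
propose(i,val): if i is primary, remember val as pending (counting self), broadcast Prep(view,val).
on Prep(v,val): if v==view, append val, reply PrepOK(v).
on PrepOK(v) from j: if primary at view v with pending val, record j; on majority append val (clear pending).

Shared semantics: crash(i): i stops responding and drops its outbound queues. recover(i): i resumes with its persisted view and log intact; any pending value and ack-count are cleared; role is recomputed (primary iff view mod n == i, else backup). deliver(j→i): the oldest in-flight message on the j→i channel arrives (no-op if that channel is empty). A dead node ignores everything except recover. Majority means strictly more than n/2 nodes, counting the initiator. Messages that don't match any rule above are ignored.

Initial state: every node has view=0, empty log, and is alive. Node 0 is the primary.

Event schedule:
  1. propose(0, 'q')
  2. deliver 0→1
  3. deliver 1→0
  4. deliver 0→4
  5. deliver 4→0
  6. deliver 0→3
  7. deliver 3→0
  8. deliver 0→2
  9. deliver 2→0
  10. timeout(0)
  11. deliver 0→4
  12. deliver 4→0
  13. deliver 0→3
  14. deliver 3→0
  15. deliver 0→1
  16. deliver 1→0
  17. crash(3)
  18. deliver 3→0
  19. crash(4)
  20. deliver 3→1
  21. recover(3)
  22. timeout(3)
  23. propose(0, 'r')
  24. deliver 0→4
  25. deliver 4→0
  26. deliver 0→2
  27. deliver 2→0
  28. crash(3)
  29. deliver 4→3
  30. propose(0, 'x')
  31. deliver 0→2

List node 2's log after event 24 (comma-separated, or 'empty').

q

[1] propose(0,'q') → ∅
[2] deliver 0→1 → N1(back v0 [q])
[3] deliver 1→0 → ∅
[4] deliver 0→4 → N4(back v0 [q])
[5] deliver 4→0 → N0(prim v0 [q])
[6] deliver 0→3 → N3(back v0 [q])
[7] deliver 3→0 → ∅
[8] deliver 0→2 → N2(back v0 [q])
[9] deliver 2→0 → ∅
[10] timeout(0) → N0(back v1 [q])
[11] deliver 0→4 → N4(back v1 [q])
[12] deliver 4→0 → ∅
[13] deliver 0→3 → N3(back v1 [q])
[14] deliver 3→0 → ∅
[15] deliver 0→1 → N1(prim v1 [q])
[16] deliver 1→0 → ∅
[17] crash(3) → N3(✗back v1 [q])
[18] deliver 3→0 → ∅
[19] crash(4) → N4(✗back v1 [q])
[20] deliver 3→1 → ∅
[21] recover(3) → N3(back v1 [q])
[22] timeout(3) → N3(back v2 [q])
[23] propose(0,'r') → ∅
[24] deliver 0→4 → ∅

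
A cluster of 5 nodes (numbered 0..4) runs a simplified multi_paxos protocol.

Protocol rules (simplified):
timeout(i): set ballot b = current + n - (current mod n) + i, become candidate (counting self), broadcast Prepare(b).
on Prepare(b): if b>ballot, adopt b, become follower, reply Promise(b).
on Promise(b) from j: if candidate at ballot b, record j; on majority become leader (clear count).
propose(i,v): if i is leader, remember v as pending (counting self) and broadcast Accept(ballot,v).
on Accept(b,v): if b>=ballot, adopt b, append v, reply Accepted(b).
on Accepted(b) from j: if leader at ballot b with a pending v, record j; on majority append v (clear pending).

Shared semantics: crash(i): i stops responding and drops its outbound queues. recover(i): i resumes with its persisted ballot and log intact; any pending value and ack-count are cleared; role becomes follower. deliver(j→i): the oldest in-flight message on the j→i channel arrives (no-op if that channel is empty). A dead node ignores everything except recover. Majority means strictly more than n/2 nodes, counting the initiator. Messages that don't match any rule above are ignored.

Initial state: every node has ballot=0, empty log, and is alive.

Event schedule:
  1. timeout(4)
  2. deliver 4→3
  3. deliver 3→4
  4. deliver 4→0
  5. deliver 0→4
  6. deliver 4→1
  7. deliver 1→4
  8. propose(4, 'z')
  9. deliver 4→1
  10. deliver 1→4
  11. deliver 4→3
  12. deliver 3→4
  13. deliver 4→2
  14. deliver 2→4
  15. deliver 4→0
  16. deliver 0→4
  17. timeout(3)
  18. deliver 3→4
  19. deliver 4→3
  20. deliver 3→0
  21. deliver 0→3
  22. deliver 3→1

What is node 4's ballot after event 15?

9

[1] timeout(4) → N4(cand b9 [-])
[2] deliver 4→3 → N3(foll b9 [-])
[3] deliver 3→4 → ∅
[4] deliver 4→0 → N0(foll b9 [-])
[5] deliver 0→4 → N4(lead b9 [-])
[6] deliver 4→1 → N1(foll b9 [-])
[7] deliver 1→4 → ∅
[8] propose(4,'z') → ∅
[9] deliver 4→1 → N1(foll b9 [z])
[10] deliver 1→4 → ∅
[11] deliver 4→3 → N3(foll b9 [z])
[12] deliver 3→4 → N4(lead b9 [z])
[13] deliver 4→2 → N2(foll b9 [-])
[14] deliver 2→4 → ∅
[15] deliver 4→0 → N0(foll b9 [z])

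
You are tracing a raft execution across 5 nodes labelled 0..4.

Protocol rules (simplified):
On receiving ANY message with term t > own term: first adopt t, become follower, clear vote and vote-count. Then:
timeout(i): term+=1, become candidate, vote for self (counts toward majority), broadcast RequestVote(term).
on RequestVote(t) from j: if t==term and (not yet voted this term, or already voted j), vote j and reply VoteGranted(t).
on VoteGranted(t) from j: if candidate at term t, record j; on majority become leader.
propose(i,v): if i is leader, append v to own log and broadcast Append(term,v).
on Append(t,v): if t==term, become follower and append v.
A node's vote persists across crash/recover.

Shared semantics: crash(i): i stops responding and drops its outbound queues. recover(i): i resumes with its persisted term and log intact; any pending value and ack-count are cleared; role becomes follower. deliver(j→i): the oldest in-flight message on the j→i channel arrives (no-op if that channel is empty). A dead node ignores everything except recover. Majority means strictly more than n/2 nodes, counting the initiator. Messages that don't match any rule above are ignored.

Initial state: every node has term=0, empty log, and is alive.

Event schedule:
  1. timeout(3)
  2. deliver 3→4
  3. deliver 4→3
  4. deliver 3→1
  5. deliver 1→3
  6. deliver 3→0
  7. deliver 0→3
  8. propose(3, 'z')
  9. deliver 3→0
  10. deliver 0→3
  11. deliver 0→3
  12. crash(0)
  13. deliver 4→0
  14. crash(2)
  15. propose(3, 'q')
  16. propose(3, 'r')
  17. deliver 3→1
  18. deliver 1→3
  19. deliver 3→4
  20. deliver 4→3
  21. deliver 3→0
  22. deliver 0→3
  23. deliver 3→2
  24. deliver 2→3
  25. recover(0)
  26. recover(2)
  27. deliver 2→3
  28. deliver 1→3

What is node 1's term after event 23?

[1] timeout(3) → N3(cand t1 [-])
[2] deliver 3→4 → N4(foll t1 [-])
[3] deliver 4→3 → ∅
[4] deliver 3→1 → N1(foll t1 [-])
[5] deliver 1→3 → N3(lead t1 [-])
[6] deliver 3→0 → N0(foll t1 [-])
[7] deliver 0→3 → ∅
[8] propose(3,'z') → N3(lead t1 [z])
[9] deliver 3→0 → N0(foll t1 [z])
[10] deliver 0→3 → ∅
[11] deliver 0→3 → ∅
[12] crash(0) → N0(✗foll t1 [z])
[13] deliver 4→0 → ∅
[14] crash(2) → N2(✗foll t0 [-])
[15] propose(3,'q') → N3(lead t1 [z,q])
[16] propose(3,'r') → N3(lead t1 [z,q,r])
[17] deliver 3→1 → N1(foll t1 [z])
[18] deliver 1→3 → ∅
[19] deliver 3→4 → N4(foll t1 [z])
[20] deliver 4→3 → ∅
[21] deliver 3→0 → ∅
[22] deliver 0→3 → ∅
[23] deliver 3→2 → ∅

1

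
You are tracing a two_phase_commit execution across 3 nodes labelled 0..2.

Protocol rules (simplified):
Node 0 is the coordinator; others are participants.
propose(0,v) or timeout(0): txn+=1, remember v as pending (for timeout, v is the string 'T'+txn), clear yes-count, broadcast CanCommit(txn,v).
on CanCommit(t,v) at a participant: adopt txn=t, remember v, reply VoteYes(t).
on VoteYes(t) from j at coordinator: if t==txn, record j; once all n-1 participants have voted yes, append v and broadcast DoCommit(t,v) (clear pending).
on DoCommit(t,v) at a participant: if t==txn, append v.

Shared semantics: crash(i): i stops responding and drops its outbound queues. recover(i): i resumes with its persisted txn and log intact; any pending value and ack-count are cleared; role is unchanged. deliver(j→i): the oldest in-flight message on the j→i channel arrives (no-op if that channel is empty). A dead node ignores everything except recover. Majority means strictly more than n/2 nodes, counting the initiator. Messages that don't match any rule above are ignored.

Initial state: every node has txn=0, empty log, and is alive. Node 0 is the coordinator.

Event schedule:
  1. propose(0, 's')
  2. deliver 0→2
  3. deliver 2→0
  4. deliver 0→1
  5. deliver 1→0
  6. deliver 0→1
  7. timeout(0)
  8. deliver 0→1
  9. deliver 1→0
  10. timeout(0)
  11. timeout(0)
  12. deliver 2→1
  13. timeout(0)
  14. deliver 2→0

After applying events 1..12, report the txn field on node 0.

after 1 — propose(0,'s'): n0:coor/t1/[-]
after 2 — deliver 0→2: n2:part/t1/[-]
after 3 — deliver 2→0: ·
after 4 — deliver 0→1: n1:part/t1/[-]
after 5 — deliver 1→0: n0:coor/t1/[s]
after 6 — deliver 0→1: n1:part/t1/[s]
after 7 — timeout(0): n0:coor/t2/[s]
after 8 — deliver 0→1: n1:part/t2/[s]
after 9 — deliver 1→0: ·
after 10 — timeout(0): n0:coor/t3/[s]
after 11 — timeout(0): n0:coor/t4/[s]
after 12 — deliver 2→1: ·

4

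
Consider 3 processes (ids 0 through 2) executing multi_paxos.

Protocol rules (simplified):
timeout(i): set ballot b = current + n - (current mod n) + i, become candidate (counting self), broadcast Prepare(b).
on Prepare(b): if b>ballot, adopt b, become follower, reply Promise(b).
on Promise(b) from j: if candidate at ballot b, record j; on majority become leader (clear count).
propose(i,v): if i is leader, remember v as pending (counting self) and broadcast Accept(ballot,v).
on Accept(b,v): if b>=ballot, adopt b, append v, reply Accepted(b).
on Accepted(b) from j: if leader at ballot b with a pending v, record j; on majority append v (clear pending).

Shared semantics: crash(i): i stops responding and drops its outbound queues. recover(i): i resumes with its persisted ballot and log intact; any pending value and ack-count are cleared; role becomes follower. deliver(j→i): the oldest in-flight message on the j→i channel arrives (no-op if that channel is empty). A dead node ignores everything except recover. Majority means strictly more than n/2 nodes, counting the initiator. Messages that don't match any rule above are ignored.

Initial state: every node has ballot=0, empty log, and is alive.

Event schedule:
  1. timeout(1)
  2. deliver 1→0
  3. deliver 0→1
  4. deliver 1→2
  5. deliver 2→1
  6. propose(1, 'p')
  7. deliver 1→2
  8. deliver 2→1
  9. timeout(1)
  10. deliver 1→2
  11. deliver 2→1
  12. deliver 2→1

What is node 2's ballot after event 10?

7

1. timeout(1):  <1:cand b4 ->
2. deliver 1→0:  <0:foll b4 ->
3. deliver 0→1:  <1:lead b4 ->
4. deliver 1→2:  <2:foll b4 ->
5. deliver 2→1:  nop
6. propose(1,'p'):  nop
7. deliver 1→2:  <2:foll b4 p>
8. deliver 2→1:  <1:lead b4 p>
9. timeout(1):  <1:cand b7 p>
10. deliver 1→2:  <2:foll b7 p>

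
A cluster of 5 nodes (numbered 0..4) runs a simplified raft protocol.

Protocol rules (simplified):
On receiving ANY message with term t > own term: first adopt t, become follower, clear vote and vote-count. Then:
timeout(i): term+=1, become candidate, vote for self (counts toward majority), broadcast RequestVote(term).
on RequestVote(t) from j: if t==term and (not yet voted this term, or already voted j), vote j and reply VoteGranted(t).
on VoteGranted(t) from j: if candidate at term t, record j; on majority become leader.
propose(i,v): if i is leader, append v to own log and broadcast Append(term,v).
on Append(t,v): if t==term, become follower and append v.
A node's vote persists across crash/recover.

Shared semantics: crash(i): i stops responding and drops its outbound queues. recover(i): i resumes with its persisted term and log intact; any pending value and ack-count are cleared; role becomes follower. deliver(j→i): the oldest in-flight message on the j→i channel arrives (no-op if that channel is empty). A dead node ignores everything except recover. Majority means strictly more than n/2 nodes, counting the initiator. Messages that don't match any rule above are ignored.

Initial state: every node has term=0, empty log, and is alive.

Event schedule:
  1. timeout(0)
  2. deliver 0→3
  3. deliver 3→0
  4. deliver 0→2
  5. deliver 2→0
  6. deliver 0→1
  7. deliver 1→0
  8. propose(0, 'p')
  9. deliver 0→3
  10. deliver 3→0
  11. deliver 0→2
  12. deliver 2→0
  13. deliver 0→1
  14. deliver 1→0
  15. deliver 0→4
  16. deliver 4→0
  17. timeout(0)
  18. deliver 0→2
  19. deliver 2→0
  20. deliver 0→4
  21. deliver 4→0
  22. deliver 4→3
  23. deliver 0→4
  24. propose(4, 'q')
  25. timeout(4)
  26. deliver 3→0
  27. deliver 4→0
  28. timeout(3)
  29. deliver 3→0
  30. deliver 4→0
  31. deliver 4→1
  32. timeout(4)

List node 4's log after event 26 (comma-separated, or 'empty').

[1] timeout(0) → N0(cand t1 [-])
[2] deliver 0→3 → N3(foll t1 [-])
[3] deliver 3→0 → ∅
[4] deliver 0→2 → N2(foll t1 [-])
[5] deliver 2→0 → N0(lead t1 [-])
[6] deliver 0→1 → N1(foll t1 [-])
[7] deliver 1→0 → ∅
[8] propose(0,'p') → N0(lead t1 [p])
[9] deliver 0→3 → N3(foll t1 [p])
[10] deliver 3→0 → ∅
[11] deliver 0→2 → N2(foll t1 [p])
[12] deliver 2→0 → ∅
[13] deliver 0→1 → N1(foll t1 [p])
[14] deliver 1→0 → ∅
[15] deliver 0→4 → N4(foll t1 [-])
[16] deliver 4→0 → ∅
[17] timeout(0) → N0(cand t2 [p])
[18] deliver 0→2 → N2(foll t2 [p])
[19] deliver 2→0 → ∅
[20] deliver 0→4 → N4(foll t1 [p])
[21] deliver 4→0 → ∅
[22] deliver 4→3 → ∅
[23] deliver 0→4 → N4(foll t2 [p])
[24] propose(4,'q') → ∅
[25] timeout(4) → N4(cand t3 [p])
[26] deliver 3→0 → ∅

p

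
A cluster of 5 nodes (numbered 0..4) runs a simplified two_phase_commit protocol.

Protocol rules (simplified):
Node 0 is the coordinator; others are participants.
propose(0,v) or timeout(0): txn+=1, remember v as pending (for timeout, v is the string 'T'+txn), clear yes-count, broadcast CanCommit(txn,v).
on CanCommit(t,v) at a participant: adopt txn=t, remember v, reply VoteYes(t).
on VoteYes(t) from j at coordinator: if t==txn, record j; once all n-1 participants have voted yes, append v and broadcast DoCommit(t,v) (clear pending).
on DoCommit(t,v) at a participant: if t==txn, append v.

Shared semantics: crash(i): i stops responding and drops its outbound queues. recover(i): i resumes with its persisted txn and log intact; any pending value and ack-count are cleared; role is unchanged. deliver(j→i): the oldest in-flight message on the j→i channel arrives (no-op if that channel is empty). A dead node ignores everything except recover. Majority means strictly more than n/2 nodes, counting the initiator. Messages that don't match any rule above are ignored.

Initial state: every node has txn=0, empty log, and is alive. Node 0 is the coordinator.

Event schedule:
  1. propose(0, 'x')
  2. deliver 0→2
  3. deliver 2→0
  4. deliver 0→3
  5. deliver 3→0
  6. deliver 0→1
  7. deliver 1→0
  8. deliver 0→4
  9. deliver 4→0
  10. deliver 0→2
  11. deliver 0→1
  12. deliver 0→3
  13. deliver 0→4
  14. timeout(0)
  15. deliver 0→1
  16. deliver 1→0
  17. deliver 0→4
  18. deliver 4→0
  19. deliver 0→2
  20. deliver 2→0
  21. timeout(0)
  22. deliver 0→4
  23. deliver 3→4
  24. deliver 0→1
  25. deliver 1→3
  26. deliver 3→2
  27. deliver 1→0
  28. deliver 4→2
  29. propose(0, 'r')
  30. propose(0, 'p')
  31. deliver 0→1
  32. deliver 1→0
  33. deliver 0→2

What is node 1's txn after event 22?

2

after 1 — propose(0,'x'): n0:coor/t1/[-]
after 2 — deliver 0→2: n2:part/t1/[-]
after 3 — deliver 2→0: ·
after 4 — deliver 0→3: n3:part/t1/[-]
after 5 — deliver 3→0: ·
after 6 — deliver 0→1: n1:part/t1/[-]
after 7 — deliver 1→0: ·
after 8 — deliver 0→4: n4:part/t1/[-]
after 9 — deliver 4→0: n0:coor/t1/[x]
after 10 — deliver 0→2: n2:part/t1/[x]
after 11 — deliver 0→1: n1:part/t1/[x]
after 12 — deliver 0→3: n3:part/t1/[x]
after 13 — deliver 0→4: n4:part/t1/[x]
after 14 — timeout(0): n0:coor/t2/[x]
after 15 — deliver 0→1: n1:part/t2/[x]
after 16 — deliver 1→0: ·
after 17 — deliver 0→4: n4:part/t2/[x]
after 18 — deliver 4→0: ·
after 19 — deliver 0→2: n2:part/t2/[x]
after 20 — deliver 2→0: ·
after 21 — timeout(0): n0:coor/t3/[x]
after 22 — deliver 0→4: n4:part/t3/[x]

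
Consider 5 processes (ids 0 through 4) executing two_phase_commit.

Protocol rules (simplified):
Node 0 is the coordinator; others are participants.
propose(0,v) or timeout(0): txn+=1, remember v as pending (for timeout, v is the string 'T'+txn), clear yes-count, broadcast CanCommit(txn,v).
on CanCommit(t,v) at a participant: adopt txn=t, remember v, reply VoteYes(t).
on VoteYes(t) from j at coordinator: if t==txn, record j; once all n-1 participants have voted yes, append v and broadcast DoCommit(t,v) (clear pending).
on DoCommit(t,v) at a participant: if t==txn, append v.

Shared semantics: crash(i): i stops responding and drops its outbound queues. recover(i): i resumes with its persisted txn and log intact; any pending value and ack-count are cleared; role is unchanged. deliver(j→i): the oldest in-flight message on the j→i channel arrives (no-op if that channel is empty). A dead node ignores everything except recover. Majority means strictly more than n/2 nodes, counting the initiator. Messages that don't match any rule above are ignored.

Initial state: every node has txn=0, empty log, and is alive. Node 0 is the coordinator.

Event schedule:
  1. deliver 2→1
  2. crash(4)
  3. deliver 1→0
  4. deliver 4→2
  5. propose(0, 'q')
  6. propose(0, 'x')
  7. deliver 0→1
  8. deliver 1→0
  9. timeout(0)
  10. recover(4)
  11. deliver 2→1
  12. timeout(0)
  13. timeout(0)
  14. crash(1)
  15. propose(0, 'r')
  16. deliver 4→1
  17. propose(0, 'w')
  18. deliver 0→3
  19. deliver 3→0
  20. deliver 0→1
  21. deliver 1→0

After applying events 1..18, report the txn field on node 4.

0

after 1 — deliver 2→1: ·
after 2 — crash(4): n4:✗part/t0/[-]
after 3 — deliver 1→0: ·
after 4 — deliver 4→2: ·
after 5 — propose(0,'q'): n0:coor/t1/[-]
after 6 — propose(0,'x'): n0:coor/t2/[-]
after 7 — deliver 0→1: n1:part/t1/[-]
after 8 — deliver 1→0: ·
after 9 — timeout(0): n0:coor/t3/[-]
after 10 — recover(4): n4:part/t0/[-]
after 11 — deliver 2→1: ·
after 12 — timeout(0): n0:coor/t4/[-]
after 13 — timeout(0): n0:coor/t5/[-]
after 14 — crash(1): n1:✗part/t1/[-]
after 15 — propose(0,'r'): n0:coor/t6/[-]
after 16 — deliver 4→1: ·
after 17 — propose(0,'w'): n0:coor/t7/[-]
after 18 — deliver 0→3: n3:part/t1/[-]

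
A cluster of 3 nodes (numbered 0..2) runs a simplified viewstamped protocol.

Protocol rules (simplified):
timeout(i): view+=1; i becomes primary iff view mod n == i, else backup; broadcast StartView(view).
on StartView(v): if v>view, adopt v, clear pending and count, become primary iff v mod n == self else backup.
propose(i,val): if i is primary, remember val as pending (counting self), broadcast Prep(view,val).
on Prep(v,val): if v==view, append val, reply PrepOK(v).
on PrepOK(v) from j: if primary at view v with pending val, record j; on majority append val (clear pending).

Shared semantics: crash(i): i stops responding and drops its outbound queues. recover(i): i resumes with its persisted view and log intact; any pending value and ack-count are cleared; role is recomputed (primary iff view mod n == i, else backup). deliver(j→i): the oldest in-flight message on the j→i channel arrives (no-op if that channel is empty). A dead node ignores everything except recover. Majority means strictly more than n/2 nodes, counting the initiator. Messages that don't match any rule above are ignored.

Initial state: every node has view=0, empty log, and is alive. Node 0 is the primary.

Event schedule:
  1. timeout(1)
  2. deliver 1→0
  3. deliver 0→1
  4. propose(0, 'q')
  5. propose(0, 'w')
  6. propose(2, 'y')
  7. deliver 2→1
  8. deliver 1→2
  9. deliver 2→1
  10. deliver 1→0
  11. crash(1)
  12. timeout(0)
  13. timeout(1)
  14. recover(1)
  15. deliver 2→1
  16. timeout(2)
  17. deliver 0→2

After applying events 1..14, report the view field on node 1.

1

step 1 timeout(1): 1={prim,v=1,log=-}
step 2 deliver 1→0: 0={back,v=1,log=-}
step 3 deliver 0→1: —
step 4 propose(0,'q'): —
step 5 propose(0,'w'): —
step 6 propose(2,'y'): —
step 7 deliver 2→1: —
step 8 deliver 1→2: 2={back,v=1,log=-}
step 9 deliver 2→1: —
step 10 deliver 1→0: —
step 11 crash(1): 1={✗prim,v=1,log=-}
step 12 timeout(0): 0={back,v=2,log=-}
step 13 timeout(1): —
step 14 recover(1): 1={prim,v=1,log=-}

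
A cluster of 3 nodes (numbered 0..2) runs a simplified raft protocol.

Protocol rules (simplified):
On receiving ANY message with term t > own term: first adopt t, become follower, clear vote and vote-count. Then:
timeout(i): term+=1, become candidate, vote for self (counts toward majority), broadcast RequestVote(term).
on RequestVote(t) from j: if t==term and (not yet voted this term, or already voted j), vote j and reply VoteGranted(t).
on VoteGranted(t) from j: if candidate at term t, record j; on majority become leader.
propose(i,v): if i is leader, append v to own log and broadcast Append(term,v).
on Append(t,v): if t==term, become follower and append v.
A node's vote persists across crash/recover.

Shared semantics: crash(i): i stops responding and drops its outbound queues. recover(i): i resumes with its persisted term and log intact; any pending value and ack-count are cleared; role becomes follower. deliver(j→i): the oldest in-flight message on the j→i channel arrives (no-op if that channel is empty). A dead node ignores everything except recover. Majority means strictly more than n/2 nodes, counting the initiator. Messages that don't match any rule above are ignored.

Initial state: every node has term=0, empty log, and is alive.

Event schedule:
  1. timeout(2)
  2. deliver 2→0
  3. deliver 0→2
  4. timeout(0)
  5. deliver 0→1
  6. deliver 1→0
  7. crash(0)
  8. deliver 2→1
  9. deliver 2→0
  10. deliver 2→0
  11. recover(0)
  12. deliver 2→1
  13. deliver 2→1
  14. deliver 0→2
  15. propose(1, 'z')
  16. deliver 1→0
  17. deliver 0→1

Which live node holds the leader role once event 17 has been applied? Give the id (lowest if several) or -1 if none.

2

[1] timeout(2) → N2(cand t1 [-])
[2] deliver 2→0 → N0(foll t1 [-])
[3] deliver 0→2 → N2(lead t1 [-])
[4] timeout(0) → N0(cand t2 [-])
[5] deliver 0→1 → N1(foll t2 [-])
[6] deliver 1→0 → N0(lead t2 [-])
[7] crash(0) → N0(✗lead t2 [-])
[8] deliver 2→1 → ∅
[9] deliver 2→0 → ∅
[10] deliver 2→0 → ∅
[11] recover(0) → N0(foll t2 [-])
[12] deliver 2→1 → ∅
[13] deliver 2→1 → ∅
[14] deliver 0→2 → ∅
[15] propose(1,'z') → ∅
[16] deliver 1→0 → ∅
[17] deliver 0→1 → ∅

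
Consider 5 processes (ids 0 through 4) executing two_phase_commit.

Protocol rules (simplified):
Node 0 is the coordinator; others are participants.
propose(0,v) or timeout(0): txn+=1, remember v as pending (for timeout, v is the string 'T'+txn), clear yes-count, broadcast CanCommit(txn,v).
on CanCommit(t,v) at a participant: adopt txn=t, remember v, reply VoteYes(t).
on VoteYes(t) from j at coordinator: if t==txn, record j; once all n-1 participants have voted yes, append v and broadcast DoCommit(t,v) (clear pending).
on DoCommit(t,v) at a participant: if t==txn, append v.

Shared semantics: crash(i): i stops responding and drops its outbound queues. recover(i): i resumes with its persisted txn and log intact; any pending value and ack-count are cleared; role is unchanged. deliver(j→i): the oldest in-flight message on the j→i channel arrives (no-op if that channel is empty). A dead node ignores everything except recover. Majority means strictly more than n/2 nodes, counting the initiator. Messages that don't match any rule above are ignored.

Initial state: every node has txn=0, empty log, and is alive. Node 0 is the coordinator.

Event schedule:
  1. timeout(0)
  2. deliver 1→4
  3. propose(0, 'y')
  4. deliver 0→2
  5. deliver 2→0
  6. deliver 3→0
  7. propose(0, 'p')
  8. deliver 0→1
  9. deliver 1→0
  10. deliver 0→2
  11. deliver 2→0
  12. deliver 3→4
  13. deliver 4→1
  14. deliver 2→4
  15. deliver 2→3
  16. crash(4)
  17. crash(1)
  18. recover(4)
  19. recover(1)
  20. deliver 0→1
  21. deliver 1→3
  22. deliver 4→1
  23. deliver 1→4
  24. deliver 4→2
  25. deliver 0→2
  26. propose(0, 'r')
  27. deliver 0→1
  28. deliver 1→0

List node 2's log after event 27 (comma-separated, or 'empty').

e1 timeout(0): 0[coor,t=1,-]
e2 deliver 1→4: ·
e3 propose(0,'y'): 0[coor,t=2,-]
e4 deliver 0→2: 2[part,t=1,-]
e5 deliver 2→0: ·
e6 deliver 3→0: ·
e7 propose(0,'p'): 0[coor,t=3,-]
e8 deliver 0→1: 1[part,t=1,-]
e9 deliver 1→0: ·
e10 deliver 0→2: 2[part,t=2,-]
e11 deliver 2→0: ·
e12 deliver 3→4: ·
e13 deliver 4→1: ·
e14 deliver 2→4: ·
e15 deliver 2→3: ·
e16 crash(4): 4[✗part,t=0,-]
e17 crash(1): 1[✗part,t=1,-]
e18 recover(4): 4[part,t=0,-]
e19 recover(1): 1[part,t=1,-]
e20 deliver 0→1: 1[part,t=2,-]
e21 deliver 1→3: ·
e22 deliver 4→1: ·
e23 deliver 1→4: ·
e24 deliver 4→2: ·
e25 deliver 0→2: 2[part,t=3,-]
e26 propose(0,'r'): 0[coor,t=4,-]
e27 deliver 0→1: 1[part,t=3,-]

empty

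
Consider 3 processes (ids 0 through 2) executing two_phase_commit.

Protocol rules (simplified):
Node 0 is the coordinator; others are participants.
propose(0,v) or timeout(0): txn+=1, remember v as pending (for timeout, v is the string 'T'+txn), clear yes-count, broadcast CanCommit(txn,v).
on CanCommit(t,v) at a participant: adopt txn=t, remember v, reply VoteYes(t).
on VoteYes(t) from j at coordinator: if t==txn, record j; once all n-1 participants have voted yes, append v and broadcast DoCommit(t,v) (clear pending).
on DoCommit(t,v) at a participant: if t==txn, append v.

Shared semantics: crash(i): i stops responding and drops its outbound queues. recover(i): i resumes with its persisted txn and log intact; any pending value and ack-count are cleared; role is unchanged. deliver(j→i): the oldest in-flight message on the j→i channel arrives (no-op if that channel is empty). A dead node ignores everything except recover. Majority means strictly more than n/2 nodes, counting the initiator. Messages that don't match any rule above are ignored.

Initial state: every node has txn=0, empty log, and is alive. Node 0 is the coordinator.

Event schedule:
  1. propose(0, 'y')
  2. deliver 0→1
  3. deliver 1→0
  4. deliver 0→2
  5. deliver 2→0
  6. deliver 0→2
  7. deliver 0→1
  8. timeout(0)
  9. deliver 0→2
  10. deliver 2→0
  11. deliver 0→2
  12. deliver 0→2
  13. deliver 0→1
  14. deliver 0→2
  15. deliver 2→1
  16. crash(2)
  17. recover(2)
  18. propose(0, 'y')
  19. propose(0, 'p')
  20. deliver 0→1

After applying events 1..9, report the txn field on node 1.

1

e1 propose(0,'y'): 0[coor,t=1,-]
e2 deliver 0→1: 1[part,t=1,-]
e3 deliver 1→0: ·
e4 deliver 0→2: 2[part,t=1,-]
e5 deliver 2→0: 0[coor,t=1,y]
e6 deliver 0→2: 2[part,t=1,y]
e7 deliver 0→1: 1[part,t=1,y]
e8 timeout(0): 0[coor,t=2,y]
e9 deliver 0→2: 2[part,t=2,y]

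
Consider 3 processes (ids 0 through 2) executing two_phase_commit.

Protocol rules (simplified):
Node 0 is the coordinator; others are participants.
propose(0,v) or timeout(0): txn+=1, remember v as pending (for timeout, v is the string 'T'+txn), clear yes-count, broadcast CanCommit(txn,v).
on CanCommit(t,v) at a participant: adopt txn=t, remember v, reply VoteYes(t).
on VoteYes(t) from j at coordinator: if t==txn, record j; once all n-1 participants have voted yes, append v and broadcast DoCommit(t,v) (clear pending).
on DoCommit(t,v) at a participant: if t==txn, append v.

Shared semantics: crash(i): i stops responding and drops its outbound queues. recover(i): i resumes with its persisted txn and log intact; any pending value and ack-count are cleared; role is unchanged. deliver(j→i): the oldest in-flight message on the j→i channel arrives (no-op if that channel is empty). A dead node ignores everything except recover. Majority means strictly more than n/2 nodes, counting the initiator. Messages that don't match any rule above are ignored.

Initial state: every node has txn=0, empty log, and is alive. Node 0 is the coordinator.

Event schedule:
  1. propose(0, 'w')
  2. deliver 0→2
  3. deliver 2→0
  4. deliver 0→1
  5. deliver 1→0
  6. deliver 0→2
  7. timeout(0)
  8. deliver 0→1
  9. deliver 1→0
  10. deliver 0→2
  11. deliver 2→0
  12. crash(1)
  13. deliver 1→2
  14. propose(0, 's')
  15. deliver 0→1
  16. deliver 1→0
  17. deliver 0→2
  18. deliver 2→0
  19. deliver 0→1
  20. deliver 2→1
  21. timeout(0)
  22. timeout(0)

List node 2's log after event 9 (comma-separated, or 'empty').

w

1. propose(0,'w'):  <0:coor t1 ->
2. deliver 0→2:  <2:part t1 ->
3. deliver 2→0:  nop
4. deliver 0→1:  <1:part t1 ->
5. deliver 1→0:  <0:coor t1 w>
6. deliver 0→2:  <2:part t1 w>
7. timeout(0):  <0:coor t2 w>
8. deliver 0→1:  <1:part t1 w>
9. deliver 1→0:  nop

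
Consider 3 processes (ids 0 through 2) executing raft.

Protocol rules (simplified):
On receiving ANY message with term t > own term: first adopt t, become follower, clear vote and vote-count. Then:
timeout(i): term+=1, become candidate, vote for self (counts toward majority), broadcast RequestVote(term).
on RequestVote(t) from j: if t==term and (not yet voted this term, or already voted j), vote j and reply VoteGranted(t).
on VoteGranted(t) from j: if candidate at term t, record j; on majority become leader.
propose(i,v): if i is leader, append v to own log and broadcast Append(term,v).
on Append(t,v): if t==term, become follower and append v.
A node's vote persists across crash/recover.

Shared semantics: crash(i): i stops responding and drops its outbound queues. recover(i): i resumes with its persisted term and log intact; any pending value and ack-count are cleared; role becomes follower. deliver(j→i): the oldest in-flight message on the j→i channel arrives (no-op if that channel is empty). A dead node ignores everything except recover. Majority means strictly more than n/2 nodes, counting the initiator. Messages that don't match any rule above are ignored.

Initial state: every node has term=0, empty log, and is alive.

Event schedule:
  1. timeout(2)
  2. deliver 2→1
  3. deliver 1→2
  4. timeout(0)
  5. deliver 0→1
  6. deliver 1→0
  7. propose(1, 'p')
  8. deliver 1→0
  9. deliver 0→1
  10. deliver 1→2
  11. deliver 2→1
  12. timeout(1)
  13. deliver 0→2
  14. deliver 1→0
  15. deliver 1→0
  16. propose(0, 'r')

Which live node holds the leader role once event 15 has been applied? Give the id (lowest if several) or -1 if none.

2

e1 timeout(2): 2[cand,t=1,-]
e2 deliver 2→1: 1[foll,t=1,-]
e3 deliver 1→2: 2[lead,t=1,-]
e4 timeout(0): 0[cand,t=1,-]
e5 deliver 0→1: ·
e6 deliver 1→0: ·
e7 propose(1,'p'): ·
e8 deliver 1→0: ·
e9 deliver 0→1: ·
e10 deliver 1→2: ·
e11 deliver 2→1: ·
e12 timeout(1): 1[cand,t=2,-]
e13 deliver 0→2: ·
e14 deliver 1→0: 0[foll,t=2,-]
e15 deliver 1→0: ·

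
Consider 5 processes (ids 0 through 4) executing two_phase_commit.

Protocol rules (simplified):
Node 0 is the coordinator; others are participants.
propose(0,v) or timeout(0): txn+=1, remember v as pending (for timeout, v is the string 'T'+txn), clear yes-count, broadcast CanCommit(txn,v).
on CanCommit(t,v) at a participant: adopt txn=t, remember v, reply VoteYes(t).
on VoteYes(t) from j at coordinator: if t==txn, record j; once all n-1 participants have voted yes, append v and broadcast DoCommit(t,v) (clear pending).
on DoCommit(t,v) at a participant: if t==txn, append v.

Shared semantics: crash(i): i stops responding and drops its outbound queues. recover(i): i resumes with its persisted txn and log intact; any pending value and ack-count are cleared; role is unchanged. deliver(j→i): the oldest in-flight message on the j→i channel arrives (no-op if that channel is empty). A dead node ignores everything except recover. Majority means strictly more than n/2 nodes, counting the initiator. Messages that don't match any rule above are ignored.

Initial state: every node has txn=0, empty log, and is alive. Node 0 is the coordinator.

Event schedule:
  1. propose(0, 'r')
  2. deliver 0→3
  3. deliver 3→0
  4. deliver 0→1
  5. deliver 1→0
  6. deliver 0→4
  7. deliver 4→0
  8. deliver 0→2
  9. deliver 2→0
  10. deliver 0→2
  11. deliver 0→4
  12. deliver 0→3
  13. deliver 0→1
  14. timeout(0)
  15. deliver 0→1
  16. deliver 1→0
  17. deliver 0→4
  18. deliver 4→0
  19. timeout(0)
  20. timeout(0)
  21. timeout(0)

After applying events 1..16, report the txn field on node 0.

2

[1] propose(0,'r') → N0(coor t1 [-])
[2] deliver 0→3 → N3(part t1 [-])
[3] deliver 3→0 → ∅
[4] deliver 0→1 → N1(part t1 [-])
[5] deliver 1→0 → ∅
[6] deliver 0→4 → N4(part t1 [-])
[7] deliver 4→0 → ∅
[8] deliver 0→2 → N2(part t1 [-])
[9] deliver 2→0 → N0(coor t1 [r])
[10] deliver 0→2 → N2(part t1 [r])
[11] deliver 0→4 → N4(part t1 [r])
[12] deliver 0→3 → N3(part t1 [r])
[13] deliver 0→1 → N1(part t1 [r])
[14] timeout(0) → N0(coor t2 [r])
[15] deliver 0→1 → N1(part t2 [r])
[16] deliver 1→0 → ∅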